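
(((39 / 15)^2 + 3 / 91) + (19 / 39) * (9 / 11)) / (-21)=-179969 / 525525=-0.34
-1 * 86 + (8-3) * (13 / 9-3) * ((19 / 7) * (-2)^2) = -1534 / 9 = -170.44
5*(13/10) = 13/2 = 6.50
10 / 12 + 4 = 29 / 6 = 4.83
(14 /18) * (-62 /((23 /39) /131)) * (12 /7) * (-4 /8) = 211172 /23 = 9181.39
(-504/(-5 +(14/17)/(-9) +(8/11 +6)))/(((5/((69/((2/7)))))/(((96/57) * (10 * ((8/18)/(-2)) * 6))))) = 17480365056/52307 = 334187.87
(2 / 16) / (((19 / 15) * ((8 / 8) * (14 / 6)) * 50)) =9 / 10640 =0.00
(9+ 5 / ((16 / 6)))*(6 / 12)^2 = 87 / 32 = 2.72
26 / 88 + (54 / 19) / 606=25343 / 84436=0.30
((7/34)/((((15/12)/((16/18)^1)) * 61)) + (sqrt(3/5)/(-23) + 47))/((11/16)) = 3190352/46665 - 16 * sqrt(15)/1265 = 68.32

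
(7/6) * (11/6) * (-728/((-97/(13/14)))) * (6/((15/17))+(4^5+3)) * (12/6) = 44842798/1455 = 30819.79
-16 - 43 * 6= -274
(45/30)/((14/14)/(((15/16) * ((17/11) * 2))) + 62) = 765/31796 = 0.02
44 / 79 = 0.56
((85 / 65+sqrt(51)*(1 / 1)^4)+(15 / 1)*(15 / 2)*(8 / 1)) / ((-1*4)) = -11717 / 52 - sqrt(51) / 4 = -227.11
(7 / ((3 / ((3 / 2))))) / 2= 7 / 4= 1.75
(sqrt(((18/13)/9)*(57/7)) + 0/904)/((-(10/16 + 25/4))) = -8*sqrt(10374)/5005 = -0.16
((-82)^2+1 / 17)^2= 45212967.06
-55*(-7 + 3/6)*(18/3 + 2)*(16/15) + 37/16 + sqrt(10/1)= sqrt(10) + 146543/48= 3056.14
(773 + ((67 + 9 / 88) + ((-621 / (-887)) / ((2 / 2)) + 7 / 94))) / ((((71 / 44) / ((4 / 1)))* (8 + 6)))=3084867733 / 20719433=148.89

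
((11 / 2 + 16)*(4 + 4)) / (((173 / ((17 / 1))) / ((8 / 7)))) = 23392 / 1211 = 19.32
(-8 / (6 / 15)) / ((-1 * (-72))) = -5 / 18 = -0.28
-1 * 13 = -13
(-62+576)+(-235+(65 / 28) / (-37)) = 288979 / 1036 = 278.94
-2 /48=-1 /24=-0.04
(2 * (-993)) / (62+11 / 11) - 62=-1964 / 21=-93.52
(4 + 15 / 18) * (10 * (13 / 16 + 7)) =18125 / 48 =377.60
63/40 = 1.58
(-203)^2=41209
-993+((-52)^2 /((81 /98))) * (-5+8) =238181 /27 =8821.52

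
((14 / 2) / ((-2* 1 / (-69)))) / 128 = 483 / 256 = 1.89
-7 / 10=-0.70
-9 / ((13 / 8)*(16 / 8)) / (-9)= 4 / 13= 0.31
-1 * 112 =-112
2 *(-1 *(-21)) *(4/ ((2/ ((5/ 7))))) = 60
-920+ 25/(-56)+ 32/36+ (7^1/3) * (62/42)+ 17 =-151051/168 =-899.11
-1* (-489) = 489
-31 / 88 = -0.35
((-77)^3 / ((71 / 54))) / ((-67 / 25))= 616319550 / 4757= 129560.55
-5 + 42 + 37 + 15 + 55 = 144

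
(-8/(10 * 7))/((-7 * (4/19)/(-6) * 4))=-57/490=-0.12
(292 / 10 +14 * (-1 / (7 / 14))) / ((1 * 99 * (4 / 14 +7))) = 14 / 8415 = 0.00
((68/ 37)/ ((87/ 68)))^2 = 21381376/ 10361961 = 2.06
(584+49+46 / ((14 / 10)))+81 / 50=233617 / 350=667.48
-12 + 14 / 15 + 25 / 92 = -14897 / 1380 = -10.79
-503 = -503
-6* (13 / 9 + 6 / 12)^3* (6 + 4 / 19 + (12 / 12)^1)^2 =-804720875 / 350892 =-2293.36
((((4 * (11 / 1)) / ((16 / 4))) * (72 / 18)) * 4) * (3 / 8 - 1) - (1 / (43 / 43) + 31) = -142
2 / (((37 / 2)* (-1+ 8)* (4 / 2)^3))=1 / 518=0.00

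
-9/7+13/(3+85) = -701/616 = -1.14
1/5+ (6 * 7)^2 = 8821/5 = 1764.20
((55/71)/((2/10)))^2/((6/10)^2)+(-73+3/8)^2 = 15435805009/2903616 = 5316.06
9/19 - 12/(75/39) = -5.77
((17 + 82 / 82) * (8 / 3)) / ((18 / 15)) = 40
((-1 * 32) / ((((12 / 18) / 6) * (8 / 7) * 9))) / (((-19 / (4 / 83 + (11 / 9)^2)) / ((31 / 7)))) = 1285508 / 127737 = 10.06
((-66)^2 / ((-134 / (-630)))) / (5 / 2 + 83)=304920 / 1273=239.53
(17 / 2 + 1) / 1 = 19 / 2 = 9.50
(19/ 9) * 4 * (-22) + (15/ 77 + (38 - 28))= -121679/ 693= -175.58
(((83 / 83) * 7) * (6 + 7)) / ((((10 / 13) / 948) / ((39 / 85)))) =21868938 / 425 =51456.32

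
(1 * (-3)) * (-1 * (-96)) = -288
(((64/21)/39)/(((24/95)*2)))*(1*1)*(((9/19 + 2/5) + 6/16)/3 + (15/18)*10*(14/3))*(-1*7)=-42.55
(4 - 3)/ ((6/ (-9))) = -3/ 2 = -1.50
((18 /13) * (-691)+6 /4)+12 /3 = -951.27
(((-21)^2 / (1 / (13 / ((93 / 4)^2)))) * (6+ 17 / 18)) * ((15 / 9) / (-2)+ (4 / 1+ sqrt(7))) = 637000 * sqrt(7) / 8649+ 6051500 / 25947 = 428.09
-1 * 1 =-1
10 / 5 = 2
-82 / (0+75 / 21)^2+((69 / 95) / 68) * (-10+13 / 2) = -10442887 / 1615000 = -6.47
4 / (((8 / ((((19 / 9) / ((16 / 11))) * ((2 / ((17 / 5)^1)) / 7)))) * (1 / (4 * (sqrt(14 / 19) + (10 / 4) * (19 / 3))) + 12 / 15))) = 26125 * sqrt(266) / 5416698644 + 7288054675 / 97500575592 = 0.07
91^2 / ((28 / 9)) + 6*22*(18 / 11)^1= 11511 / 4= 2877.75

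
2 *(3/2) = 3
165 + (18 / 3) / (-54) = 1484 / 9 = 164.89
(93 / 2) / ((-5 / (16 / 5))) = -744 / 25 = -29.76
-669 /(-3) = 223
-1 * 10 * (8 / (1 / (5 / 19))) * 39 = -15600 / 19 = -821.05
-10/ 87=-0.11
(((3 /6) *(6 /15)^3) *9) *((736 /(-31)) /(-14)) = 13248 /27125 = 0.49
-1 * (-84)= 84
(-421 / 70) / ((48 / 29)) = -12209 / 3360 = -3.63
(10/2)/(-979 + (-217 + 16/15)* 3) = -25/8134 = -0.00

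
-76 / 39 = -1.95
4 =4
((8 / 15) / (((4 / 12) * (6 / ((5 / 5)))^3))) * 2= 2 / 135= 0.01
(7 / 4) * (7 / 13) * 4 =49 / 13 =3.77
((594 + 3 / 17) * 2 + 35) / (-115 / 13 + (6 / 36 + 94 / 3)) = 540722 / 10013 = 54.00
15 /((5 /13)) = 39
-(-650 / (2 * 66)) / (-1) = -325 / 66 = -4.92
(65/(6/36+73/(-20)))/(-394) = 1950/41173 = 0.05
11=11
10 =10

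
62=62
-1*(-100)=100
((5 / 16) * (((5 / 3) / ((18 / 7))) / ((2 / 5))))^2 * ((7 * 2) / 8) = 5359375 / 11943936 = 0.45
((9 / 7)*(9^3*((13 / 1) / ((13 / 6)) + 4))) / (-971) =-65610 / 6797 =-9.65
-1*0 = 0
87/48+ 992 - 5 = 15821/16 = 988.81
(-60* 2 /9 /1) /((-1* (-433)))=-40 /1299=-0.03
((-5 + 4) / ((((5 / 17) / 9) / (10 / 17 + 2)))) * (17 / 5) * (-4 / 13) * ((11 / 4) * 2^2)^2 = 3258288 / 325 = 10025.50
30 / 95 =6 / 19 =0.32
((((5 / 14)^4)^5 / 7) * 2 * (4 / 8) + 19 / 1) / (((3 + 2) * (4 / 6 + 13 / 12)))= 11127877971658246039197233 / 5124680644798694095585280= 2.17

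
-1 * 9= -9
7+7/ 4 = 35/ 4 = 8.75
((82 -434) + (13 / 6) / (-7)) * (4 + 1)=-73985 / 42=-1761.55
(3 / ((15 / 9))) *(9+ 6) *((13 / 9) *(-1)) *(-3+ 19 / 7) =78 / 7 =11.14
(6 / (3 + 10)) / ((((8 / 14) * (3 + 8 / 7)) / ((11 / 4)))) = 1617 / 3016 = 0.54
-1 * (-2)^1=2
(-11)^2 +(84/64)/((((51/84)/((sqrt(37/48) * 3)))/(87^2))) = 121 +1112643 * sqrt(111)/272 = 43218.14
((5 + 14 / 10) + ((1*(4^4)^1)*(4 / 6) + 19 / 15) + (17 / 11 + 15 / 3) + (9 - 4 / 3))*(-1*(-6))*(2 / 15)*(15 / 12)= 2118 / 11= 192.55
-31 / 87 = -0.36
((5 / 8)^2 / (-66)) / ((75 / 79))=-79 / 12672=-0.01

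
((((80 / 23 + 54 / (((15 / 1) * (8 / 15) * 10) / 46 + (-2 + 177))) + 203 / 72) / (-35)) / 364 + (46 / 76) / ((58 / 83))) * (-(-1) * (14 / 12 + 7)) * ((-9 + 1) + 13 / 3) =-149984961938581 / 5786248478400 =-25.92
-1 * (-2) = 2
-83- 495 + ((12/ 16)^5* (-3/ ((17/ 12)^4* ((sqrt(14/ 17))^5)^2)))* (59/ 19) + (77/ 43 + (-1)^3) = -1017054892001/ 1757608832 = -578.66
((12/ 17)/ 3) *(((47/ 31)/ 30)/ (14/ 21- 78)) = -47/ 305660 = -0.00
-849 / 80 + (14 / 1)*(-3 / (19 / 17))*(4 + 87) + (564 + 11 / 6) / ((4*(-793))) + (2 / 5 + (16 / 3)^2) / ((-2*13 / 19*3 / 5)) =-112787181731 / 32544720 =-3465.61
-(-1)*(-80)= -80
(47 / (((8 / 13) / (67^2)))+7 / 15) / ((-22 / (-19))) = 781693079 / 2640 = 296095.86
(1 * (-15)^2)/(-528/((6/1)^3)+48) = 405/82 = 4.94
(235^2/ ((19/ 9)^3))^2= 1620789093950625/ 47045881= 34451243.33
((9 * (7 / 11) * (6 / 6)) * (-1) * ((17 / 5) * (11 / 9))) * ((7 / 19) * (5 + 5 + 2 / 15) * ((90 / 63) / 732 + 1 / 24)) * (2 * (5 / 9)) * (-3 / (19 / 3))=35462 / 17385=2.04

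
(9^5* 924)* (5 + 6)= 600174036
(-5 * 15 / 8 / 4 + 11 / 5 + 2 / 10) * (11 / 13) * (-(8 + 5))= -99 / 160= -0.62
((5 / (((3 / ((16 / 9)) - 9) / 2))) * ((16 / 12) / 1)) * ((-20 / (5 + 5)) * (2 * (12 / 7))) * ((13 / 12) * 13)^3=59406880 / 1701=34924.68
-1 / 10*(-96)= 48 / 5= 9.60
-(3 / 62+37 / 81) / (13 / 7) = -17759 / 65286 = -0.27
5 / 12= 0.42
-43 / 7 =-6.14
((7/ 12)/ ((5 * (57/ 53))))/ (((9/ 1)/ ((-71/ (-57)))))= 26341/ 1754460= 0.02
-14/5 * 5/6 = -2.33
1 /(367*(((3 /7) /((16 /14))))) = 8 /1101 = 0.01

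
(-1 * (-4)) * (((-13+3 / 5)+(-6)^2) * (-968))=-456896 / 5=-91379.20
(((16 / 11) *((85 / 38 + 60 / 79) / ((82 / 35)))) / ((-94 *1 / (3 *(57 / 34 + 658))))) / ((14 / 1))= -275112075 / 98342518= -2.80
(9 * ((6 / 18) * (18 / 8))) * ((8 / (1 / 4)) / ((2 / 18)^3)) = 157464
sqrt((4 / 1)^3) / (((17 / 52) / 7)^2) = 1059968 / 289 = 3667.71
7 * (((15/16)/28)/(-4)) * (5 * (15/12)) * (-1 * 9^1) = 3375/1024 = 3.30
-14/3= -4.67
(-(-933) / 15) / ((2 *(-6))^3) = -311 / 8640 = -0.04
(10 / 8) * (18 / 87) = 15 / 58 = 0.26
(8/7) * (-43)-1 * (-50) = 6/7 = 0.86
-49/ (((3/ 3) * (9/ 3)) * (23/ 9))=-147/ 23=-6.39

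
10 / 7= 1.43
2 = 2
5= 5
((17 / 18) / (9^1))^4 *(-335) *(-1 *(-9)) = -27979535 / 76527504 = -0.37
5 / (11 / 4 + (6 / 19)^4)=521284 / 287743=1.81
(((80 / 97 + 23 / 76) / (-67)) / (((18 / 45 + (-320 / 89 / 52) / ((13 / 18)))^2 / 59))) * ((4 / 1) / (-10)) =554662392733345 / 129305826962888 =4.29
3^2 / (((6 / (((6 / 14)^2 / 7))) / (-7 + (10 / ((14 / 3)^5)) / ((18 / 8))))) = -12702447 / 46118408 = -0.28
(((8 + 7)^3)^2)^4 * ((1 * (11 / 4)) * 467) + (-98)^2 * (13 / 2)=86476834350997030735015869390329 / 4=21619208587749257683753970000000.00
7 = 7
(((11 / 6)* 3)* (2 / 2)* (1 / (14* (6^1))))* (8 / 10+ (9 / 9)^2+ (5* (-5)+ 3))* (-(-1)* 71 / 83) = -1.13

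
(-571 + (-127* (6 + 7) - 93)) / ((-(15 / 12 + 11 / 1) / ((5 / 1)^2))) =231500 / 49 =4724.49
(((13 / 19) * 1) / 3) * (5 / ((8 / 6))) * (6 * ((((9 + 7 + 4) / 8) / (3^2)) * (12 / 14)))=325 / 266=1.22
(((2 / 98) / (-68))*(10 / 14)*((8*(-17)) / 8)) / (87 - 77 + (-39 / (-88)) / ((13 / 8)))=55 / 155036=0.00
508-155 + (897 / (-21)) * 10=-519 / 7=-74.14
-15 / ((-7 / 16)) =240 / 7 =34.29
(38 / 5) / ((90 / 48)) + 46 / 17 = 8618 / 1275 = 6.76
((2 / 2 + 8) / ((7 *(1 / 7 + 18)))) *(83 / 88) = 747 / 11176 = 0.07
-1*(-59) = 59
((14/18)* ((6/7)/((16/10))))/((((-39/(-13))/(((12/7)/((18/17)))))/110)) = 4675/189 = 24.74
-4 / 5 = -0.80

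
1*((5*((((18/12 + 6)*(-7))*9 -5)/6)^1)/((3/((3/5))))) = -955/12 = -79.58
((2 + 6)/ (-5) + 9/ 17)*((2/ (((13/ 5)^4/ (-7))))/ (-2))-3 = -118172/ 37349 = -3.16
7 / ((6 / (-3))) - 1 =-9 / 2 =-4.50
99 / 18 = 11 / 2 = 5.50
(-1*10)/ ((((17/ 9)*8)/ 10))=-6.62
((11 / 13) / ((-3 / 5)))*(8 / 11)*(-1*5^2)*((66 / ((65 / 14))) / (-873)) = -61600 / 147537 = -0.42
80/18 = 40/9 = 4.44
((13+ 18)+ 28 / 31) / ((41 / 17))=16813 / 1271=13.23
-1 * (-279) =279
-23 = -23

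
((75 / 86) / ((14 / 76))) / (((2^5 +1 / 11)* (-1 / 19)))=-297825 / 106253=-2.80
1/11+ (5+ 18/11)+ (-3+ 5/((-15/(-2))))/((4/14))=-95/66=-1.44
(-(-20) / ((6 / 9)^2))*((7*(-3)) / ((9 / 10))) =-1050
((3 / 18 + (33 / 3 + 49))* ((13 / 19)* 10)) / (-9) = -1235 / 27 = -45.74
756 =756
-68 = -68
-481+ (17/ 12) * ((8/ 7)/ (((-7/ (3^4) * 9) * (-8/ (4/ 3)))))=-23552/ 49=-480.65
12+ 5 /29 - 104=-2663 /29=-91.83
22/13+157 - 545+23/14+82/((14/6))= -63613/182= -349.52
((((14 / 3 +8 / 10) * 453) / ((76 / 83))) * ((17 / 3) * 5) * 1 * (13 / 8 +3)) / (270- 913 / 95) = 1616067685 / 1187376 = 1361.04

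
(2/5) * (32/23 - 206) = -9412/115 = -81.84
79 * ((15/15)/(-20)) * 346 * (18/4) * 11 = -1353033/20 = -67651.65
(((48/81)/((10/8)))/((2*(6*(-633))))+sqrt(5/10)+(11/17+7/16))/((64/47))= 47*sqrt(2)/128+3554296181/4462801920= 1.32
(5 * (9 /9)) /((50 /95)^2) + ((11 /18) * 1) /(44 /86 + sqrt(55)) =1849 * sqrt(55) /165618 + 29884589 /1656180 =18.13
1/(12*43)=1/516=0.00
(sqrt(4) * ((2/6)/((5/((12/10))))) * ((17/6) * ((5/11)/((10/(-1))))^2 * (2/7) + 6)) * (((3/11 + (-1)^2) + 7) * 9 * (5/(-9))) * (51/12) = -13481221/79860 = -168.81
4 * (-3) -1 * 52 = -64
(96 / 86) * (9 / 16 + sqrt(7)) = 27 / 43 + 48 * sqrt(7) / 43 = 3.58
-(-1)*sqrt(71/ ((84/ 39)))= sqrt(6461)/ 14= 5.74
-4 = -4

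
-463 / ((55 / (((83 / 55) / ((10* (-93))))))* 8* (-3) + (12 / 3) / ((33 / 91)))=-1268157 / 2228124212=-0.00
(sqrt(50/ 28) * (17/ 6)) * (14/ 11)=85 * sqrt(14)/ 66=4.82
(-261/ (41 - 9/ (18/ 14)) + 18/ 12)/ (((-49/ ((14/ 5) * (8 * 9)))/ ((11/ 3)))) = 1584/ 17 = 93.18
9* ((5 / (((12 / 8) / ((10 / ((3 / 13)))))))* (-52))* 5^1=-338000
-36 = -36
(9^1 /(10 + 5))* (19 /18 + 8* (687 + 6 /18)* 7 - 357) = 137285 /6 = 22880.83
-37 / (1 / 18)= -666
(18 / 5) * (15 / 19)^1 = 54 / 19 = 2.84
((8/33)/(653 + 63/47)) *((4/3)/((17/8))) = 0.00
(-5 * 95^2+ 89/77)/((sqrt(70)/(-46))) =248093.22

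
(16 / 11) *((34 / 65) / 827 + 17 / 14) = 7314488 / 4139135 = 1.77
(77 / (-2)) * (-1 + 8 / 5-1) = 15.40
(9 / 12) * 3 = 2.25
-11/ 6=-1.83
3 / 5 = 0.60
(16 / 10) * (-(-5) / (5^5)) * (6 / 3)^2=32 / 3125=0.01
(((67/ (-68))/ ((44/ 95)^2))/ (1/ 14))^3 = -75833335708916078125/ 285202159796224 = -265893.27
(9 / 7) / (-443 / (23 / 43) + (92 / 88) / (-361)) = -182666 / 117668201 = -0.00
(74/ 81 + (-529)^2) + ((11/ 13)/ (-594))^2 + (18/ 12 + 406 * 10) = 139908737827/ 492804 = 283903.41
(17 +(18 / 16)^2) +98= 7441 / 64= 116.27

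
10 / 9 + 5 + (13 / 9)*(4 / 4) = 68 / 9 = 7.56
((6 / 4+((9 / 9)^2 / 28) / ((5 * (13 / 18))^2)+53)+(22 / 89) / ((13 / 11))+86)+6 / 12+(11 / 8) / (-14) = 5942974669 / 42114800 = 141.11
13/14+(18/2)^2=1147/14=81.93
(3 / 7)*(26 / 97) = 78 / 679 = 0.11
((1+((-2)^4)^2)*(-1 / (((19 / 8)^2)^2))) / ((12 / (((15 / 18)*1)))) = -657920 / 1172889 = -0.56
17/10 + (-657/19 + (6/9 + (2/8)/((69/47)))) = -280047/8740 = -32.04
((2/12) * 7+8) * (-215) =-11825/6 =-1970.83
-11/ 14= -0.79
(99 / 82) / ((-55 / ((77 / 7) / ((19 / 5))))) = -99 / 1558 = -0.06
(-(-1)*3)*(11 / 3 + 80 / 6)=51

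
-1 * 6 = -6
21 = 21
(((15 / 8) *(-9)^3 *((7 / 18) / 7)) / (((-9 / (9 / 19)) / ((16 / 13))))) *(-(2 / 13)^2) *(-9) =1.05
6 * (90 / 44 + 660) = 43695 / 11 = 3972.27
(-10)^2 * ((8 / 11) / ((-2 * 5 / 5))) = -400 / 11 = -36.36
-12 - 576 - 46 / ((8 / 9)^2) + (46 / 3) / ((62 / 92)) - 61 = -2036971 / 2976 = -684.47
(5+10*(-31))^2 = 93025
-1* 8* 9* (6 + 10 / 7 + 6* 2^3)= -27936 / 7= -3990.86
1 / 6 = 0.17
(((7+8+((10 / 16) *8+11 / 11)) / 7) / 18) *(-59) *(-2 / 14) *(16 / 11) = 2.04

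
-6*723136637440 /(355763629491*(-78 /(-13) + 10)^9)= -1412376245 /7958297675885969408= -0.00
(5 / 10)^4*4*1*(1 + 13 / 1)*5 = 35 / 2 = 17.50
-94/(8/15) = -705/4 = -176.25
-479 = -479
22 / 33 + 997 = 997.67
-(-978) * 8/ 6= 1304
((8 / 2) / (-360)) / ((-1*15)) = 1 / 1350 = 0.00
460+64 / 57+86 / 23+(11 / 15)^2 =45760427 / 98325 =465.40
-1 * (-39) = 39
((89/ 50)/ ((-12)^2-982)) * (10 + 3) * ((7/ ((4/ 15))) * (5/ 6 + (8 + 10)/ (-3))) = 251069/ 67040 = 3.75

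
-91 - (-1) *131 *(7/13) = -266/13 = -20.46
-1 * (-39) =39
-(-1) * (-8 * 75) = -600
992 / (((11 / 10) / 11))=9920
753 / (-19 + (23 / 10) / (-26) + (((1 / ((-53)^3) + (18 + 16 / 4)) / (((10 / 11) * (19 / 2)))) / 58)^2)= -3293568862319790169050 / 83483146521738505829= -39.45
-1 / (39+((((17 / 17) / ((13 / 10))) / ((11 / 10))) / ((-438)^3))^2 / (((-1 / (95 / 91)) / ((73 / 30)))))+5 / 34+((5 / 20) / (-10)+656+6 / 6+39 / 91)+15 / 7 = 8265391205282787432762511153 / 12529625705988077199324280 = 659.67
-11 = -11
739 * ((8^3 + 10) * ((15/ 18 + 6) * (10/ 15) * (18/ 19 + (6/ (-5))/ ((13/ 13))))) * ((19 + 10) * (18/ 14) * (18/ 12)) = -16511985432/ 665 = -24830053.28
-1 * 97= -97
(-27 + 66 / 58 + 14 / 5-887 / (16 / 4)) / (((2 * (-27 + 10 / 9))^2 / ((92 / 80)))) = -264529233 / 2519009600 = -0.11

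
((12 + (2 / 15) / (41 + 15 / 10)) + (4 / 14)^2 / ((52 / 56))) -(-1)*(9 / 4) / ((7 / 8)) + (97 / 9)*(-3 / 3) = 1352167 / 348075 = 3.88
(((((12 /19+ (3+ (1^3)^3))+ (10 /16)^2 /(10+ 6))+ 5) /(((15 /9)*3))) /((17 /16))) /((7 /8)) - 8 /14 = 8011 /5320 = 1.51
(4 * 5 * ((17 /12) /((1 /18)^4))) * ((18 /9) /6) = 991440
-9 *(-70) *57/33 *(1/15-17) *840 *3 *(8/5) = -817254144/11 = -74295831.27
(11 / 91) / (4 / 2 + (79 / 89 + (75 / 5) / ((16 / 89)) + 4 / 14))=15664 / 11223381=0.00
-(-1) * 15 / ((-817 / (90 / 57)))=-450 / 15523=-0.03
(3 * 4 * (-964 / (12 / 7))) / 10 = -3374 / 5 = -674.80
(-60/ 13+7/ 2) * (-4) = 58/ 13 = 4.46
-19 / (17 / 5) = -95 / 17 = -5.59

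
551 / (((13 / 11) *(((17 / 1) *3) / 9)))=18183 / 221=82.28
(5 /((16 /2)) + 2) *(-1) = -21 /8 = -2.62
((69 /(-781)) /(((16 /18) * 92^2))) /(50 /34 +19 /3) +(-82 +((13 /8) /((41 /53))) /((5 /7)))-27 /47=-702134102012451 /8817056638720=-79.63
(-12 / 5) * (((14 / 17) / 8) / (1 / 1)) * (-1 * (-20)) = -84 / 17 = -4.94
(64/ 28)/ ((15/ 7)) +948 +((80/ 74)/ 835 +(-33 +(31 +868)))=168229574/ 92685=1815.07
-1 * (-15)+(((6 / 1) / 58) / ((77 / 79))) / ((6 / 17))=68333 / 4466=15.30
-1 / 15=-0.07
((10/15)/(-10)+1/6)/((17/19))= 0.11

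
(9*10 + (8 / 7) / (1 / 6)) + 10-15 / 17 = 12611 / 119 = 105.97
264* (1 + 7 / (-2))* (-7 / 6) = 770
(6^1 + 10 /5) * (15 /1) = 120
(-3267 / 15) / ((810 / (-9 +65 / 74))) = 2.18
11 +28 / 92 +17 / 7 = 2211 / 161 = 13.73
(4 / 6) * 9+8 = 14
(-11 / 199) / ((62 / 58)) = -319 / 6169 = -0.05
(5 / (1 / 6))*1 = 30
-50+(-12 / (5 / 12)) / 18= -258 / 5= -51.60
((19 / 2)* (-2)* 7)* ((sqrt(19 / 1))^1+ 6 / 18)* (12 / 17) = -1596* sqrt(19) / 17 - 532 / 17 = -440.52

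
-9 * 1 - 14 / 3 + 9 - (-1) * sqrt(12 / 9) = -14 / 3 + 2 * sqrt(3) / 3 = -3.51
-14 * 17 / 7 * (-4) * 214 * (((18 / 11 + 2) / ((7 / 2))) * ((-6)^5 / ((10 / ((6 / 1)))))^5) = -3217067679776111824157540352 / 48125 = -66848159579763362579896.94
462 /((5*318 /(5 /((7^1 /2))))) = 22 /53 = 0.42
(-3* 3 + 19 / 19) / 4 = -2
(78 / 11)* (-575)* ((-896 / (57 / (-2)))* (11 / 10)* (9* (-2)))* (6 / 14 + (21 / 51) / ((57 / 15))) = 8363197440 / 6137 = 1362750.11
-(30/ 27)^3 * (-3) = 1000/ 243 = 4.12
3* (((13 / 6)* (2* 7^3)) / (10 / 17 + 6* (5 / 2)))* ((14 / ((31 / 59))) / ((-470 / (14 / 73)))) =-438292946 / 140928325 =-3.11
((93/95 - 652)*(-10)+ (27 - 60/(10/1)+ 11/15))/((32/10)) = 2041.23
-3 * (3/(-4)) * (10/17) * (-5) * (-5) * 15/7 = 16875/238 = 70.90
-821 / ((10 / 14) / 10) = -11494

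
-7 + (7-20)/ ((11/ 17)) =-298/ 11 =-27.09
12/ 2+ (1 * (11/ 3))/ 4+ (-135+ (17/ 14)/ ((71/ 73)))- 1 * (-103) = -142151/ 5964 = -23.83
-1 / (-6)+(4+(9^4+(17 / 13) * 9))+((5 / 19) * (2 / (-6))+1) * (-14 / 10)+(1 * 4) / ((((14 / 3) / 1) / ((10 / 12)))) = 113705489 / 17290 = 6576.37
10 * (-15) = -150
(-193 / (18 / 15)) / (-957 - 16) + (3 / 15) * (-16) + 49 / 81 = -1914971 / 788130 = -2.43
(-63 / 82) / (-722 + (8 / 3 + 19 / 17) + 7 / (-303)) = 12019 / 11235968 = 0.00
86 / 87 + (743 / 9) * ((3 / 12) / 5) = 26707 / 5220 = 5.12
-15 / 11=-1.36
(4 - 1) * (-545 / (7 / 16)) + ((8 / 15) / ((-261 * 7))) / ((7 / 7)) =-102416408 / 27405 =-3737.14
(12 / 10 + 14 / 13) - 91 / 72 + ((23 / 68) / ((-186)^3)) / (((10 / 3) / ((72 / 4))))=1.01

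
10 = 10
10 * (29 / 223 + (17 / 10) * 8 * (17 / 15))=519926 / 3345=155.43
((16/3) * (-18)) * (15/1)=-1440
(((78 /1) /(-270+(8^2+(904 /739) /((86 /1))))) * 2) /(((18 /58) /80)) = -383357728 /1963683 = -195.22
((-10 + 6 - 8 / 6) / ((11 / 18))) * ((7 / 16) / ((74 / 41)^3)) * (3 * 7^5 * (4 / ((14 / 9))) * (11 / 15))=-31275591669 / 506530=-61744.80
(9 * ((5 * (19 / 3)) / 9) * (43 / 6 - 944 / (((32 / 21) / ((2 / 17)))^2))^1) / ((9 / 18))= 2029105 / 20808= 97.52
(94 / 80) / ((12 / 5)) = 47 / 96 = 0.49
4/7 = 0.57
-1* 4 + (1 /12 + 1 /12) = -23 /6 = -3.83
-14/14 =-1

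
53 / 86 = 0.62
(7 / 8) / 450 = 7 / 3600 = 0.00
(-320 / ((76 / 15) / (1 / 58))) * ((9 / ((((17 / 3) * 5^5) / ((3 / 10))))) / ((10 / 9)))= -4374 / 29271875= -0.00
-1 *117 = -117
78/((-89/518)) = -40404/89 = -453.98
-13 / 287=-0.05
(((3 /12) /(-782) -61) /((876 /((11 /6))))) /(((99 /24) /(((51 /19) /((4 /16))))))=-0.33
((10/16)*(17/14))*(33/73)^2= 92565/596848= 0.16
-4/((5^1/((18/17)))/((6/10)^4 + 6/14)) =-175824/371875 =-0.47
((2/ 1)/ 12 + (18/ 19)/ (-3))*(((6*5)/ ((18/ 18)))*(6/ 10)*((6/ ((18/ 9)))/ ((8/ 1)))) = -153/ 152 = -1.01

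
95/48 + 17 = 911/48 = 18.98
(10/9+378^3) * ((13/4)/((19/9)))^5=592072270481558997/1267762688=467021372.44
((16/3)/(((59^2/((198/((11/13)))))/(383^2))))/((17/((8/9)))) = 488180992/177531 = 2749.84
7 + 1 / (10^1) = 71 / 10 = 7.10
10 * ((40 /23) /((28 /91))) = 1300 /23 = 56.52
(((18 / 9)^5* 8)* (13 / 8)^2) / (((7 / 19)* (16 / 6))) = 9633 / 14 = 688.07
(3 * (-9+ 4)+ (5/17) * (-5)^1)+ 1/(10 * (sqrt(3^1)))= -16.41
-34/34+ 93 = 92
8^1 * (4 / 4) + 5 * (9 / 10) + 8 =41 / 2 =20.50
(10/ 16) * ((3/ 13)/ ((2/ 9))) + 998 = 207719/ 208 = 998.65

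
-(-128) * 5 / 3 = 640 / 3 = 213.33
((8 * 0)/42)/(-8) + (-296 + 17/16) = -4719/16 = -294.94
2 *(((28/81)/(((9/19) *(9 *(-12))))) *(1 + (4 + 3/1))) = -2128/19683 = -0.11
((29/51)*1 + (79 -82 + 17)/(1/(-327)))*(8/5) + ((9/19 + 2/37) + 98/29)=-38054286589/5198685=-7319.98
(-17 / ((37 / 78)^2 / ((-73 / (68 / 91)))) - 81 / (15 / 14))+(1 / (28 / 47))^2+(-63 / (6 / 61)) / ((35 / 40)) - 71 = 34907823037 / 5366480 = 6504.79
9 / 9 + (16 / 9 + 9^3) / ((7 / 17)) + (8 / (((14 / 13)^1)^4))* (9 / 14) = 1076732129 / 605052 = 1779.57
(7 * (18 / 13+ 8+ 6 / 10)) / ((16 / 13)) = 4543 / 80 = 56.79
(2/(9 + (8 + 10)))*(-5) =-10/27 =-0.37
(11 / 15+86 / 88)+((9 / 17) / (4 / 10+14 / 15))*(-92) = -390667 / 11220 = -34.82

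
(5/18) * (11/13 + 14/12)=785/1404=0.56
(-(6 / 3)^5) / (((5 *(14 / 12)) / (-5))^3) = 6912 / 343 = 20.15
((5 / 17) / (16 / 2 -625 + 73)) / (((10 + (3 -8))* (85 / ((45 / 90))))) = -1 / 1572160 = -0.00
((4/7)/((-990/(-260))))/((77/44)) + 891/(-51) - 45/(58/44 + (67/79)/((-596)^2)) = -1422954284509/27618005877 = -51.52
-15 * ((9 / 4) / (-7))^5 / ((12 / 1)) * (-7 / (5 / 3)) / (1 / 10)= -885735 / 4917248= -0.18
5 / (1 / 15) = 75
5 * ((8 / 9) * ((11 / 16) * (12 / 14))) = 55 / 21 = 2.62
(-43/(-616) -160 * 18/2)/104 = -886997/64064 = -13.85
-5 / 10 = -1 / 2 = -0.50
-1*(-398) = 398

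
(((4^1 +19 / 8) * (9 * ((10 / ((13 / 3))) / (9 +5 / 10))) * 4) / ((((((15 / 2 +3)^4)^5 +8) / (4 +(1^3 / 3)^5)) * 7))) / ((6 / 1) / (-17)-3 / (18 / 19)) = -842446929920 / 24670462794349534673049959503057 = -0.00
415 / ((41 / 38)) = 15770 / 41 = 384.63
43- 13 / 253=10866 / 253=42.95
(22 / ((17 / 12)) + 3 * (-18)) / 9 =-218 / 51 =-4.27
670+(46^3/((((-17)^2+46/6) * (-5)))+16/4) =1353646/2225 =608.38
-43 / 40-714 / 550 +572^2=719799579 / 2200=327181.63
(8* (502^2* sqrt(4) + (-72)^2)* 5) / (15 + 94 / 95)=1934929600 / 1519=1273818.04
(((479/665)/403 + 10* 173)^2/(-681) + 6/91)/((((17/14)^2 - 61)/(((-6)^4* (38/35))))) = 247623837702556712832/2383611909098875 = 103885.97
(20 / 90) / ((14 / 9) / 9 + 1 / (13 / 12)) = 117 / 577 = 0.20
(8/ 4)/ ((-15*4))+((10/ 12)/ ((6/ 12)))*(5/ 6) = 61/ 45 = 1.36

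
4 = 4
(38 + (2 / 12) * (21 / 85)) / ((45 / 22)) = 71137 / 3825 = 18.60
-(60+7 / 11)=-667 / 11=-60.64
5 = 5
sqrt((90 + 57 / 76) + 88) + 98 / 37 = 98 / 37 + sqrt(715) / 2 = 16.02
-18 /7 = -2.57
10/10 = 1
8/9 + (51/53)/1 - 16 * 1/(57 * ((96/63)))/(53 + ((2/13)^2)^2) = 16898989589/9146071458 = 1.85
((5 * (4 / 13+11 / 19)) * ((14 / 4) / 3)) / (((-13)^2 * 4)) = 2555 / 333944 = 0.01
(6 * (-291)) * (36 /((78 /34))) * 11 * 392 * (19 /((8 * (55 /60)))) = -3979287648 /13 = -306099049.85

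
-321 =-321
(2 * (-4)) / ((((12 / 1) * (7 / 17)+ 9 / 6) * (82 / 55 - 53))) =14960 / 620427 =0.02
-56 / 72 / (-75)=7 / 675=0.01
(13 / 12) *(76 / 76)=13 / 12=1.08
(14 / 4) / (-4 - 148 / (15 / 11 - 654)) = -50253 / 54176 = -0.93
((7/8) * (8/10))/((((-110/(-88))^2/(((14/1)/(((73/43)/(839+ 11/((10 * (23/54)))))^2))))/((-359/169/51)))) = -4874573324568683456/75929107434375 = -64199.01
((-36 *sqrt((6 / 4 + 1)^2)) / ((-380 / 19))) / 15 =3 / 10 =0.30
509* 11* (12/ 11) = 6108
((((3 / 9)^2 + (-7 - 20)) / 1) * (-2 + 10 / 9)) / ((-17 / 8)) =-15488 / 1377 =-11.25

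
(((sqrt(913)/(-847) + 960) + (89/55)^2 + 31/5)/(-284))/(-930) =244223/66580250 - sqrt(913)/223709640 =0.00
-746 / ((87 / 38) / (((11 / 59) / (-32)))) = 1.90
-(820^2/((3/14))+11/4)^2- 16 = -1417856324553793/144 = -9846224476068.01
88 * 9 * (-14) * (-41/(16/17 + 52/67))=43149876/163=264723.17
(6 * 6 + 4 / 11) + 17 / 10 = 4187 / 110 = 38.06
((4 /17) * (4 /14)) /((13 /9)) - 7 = -10757 /1547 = -6.95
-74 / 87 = -0.85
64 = 64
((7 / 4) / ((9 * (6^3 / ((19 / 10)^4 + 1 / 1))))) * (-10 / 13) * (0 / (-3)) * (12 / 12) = 0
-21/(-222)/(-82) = -7/6068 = -0.00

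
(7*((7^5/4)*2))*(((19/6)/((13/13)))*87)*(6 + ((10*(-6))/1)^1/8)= -194473797/8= -24309224.62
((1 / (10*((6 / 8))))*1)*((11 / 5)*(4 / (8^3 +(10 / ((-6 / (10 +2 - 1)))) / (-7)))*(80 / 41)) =9856 / 2215435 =0.00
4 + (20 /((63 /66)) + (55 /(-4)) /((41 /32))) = 12244 /861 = 14.22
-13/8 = -1.62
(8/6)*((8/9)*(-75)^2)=20000/3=6666.67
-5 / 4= -1.25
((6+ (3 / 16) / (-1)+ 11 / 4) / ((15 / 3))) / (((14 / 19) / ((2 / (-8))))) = -2603 / 4480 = -0.58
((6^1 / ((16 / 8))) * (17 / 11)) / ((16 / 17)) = 867 / 176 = 4.93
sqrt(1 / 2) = sqrt(2) / 2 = 0.71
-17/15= -1.13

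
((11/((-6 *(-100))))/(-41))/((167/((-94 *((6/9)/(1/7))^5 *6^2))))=278055008/13865175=20.05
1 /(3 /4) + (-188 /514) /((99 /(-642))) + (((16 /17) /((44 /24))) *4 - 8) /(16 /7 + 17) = 22038872 /6487965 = 3.40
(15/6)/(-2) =-5/4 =-1.25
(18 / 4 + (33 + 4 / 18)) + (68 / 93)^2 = 220589 / 5766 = 38.26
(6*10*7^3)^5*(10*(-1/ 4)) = -9229259575329192000000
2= 2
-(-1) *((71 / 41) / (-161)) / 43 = -71 / 283843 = -0.00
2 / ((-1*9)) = -2 / 9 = -0.22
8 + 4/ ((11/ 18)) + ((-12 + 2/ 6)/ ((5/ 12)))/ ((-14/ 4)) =248/ 11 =22.55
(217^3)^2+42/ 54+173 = 939725285095285/ 9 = 104413920566142.78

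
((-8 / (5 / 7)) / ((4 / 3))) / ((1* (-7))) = 6 / 5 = 1.20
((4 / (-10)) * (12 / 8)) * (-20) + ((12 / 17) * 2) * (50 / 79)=17316 / 1343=12.89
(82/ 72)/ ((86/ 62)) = 1271/ 1548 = 0.82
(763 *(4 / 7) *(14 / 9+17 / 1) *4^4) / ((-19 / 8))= -149118976 / 171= -872040.80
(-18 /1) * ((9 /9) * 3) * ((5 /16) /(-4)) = 135 /32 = 4.22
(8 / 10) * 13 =52 / 5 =10.40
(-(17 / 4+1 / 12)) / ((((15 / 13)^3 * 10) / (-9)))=28561 / 11250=2.54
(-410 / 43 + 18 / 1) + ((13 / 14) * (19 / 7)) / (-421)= 15007291 / 1774094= 8.46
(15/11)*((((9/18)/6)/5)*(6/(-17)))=-3/374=-0.01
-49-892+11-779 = -1709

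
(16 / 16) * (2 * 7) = 14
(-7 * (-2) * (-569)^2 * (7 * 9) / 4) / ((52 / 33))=4711693833 / 104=45304748.39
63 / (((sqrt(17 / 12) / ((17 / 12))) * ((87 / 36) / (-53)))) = -6678 * sqrt(51) / 29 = -1644.50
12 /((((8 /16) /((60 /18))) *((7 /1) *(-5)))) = -16 /7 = -2.29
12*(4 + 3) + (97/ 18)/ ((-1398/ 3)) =704495/ 8388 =83.99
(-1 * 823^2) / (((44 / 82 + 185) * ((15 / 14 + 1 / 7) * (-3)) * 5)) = 388786846 / 1939785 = 200.43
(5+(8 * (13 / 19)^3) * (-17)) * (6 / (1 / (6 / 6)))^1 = -1586982 / 6859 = -231.37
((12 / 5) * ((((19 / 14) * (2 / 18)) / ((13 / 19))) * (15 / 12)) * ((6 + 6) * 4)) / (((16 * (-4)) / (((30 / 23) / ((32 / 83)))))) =-449445 / 267904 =-1.68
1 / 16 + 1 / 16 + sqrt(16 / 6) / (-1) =1 / 8 - 2 * sqrt(6) / 3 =-1.51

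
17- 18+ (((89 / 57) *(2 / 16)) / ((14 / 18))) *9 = 1339 / 1064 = 1.26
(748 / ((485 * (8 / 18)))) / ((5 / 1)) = 1683 / 2425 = 0.69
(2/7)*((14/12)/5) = 1/15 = 0.07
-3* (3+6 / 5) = -63 / 5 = -12.60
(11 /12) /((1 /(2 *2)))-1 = 8 /3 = 2.67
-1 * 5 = -5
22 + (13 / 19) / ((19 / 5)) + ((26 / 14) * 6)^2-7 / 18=46472183 / 318402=145.95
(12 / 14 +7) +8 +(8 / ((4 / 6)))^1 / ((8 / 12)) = 237 / 7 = 33.86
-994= -994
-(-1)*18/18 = 1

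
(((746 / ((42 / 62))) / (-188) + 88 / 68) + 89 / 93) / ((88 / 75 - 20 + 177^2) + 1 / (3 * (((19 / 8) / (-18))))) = -0.00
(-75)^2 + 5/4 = 22505/4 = 5626.25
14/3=4.67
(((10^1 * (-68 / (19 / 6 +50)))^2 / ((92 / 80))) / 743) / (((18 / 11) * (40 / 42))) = 19420800 / 158090339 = 0.12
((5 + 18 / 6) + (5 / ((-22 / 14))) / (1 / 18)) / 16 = -271 / 88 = -3.08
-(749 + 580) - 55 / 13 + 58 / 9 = -155234 / 117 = -1326.79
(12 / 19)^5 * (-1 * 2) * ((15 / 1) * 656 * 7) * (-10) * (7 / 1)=2399536742400 / 2476099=969079.48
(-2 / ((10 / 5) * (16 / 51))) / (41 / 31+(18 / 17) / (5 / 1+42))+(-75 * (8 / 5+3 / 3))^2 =20268799581 / 533072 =38022.63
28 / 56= 1 / 2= 0.50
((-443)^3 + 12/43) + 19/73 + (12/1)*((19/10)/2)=-1364496540977/15695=-86938295.06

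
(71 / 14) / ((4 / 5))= 355 / 56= 6.34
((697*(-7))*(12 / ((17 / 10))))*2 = -68880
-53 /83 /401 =-53 /33283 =-0.00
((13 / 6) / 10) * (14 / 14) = 13 / 60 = 0.22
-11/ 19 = -0.58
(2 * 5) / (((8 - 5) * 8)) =5 / 12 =0.42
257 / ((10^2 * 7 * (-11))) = -257 / 7700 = -0.03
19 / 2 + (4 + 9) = 45 / 2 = 22.50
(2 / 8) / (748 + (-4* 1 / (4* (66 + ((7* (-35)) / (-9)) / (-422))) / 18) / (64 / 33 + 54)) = 231140429 / 691572149642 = 0.00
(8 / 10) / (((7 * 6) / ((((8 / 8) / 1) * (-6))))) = -4 / 35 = -0.11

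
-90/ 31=-2.90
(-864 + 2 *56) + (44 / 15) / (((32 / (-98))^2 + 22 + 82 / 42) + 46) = -1897321956 / 2523175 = -751.96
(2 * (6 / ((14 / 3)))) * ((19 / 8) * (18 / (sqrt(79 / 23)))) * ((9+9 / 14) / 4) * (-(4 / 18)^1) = -23085 * sqrt(1817) / 30968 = -31.78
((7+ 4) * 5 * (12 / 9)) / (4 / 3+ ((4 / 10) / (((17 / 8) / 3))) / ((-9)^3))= 378675 / 6881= 55.03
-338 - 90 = -428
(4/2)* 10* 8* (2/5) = 64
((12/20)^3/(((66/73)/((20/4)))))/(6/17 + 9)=3723/29150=0.13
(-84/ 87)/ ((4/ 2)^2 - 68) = 7/ 464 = 0.02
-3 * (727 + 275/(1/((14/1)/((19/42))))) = -27712.58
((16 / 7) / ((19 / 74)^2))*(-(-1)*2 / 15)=175232 / 37905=4.62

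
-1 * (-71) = 71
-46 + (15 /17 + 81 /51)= -43.53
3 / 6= 1 / 2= 0.50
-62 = -62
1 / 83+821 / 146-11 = -65009 / 12118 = -5.36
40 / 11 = 3.64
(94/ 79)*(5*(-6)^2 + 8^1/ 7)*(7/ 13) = 119192/ 1027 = 116.06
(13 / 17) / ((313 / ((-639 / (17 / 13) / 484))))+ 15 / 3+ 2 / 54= 5951325811 / 1182092076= 5.03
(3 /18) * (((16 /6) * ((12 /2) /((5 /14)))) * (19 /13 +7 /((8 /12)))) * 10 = 34832 /39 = 893.13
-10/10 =-1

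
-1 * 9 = -9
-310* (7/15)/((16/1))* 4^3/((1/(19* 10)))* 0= 0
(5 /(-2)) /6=-5 /12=-0.42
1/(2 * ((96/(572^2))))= 20449/12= 1704.08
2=2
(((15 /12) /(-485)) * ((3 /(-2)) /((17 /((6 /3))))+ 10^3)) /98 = -16997 /646408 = -0.03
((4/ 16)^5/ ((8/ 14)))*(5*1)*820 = 7175/ 1024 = 7.01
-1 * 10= -10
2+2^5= 34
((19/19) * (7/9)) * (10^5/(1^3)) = 700000/9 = 77777.78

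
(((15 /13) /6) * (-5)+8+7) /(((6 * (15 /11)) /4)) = 803 /117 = 6.86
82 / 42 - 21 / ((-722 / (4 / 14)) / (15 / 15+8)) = 15368 / 7581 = 2.03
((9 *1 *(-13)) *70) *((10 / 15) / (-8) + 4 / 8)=-6825 / 2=-3412.50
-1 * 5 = -5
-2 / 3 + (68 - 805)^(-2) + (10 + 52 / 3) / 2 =7061198 / 543169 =13.00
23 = 23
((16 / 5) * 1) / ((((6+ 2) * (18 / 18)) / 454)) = 908 / 5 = 181.60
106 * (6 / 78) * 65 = 530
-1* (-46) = 46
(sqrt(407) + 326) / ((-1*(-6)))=sqrt(407) / 6 + 163 / 3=57.70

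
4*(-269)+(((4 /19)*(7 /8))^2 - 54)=-1631671 /1444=-1129.97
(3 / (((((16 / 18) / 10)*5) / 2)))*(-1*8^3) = -6912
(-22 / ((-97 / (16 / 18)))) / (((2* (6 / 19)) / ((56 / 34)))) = 23408 / 44523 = 0.53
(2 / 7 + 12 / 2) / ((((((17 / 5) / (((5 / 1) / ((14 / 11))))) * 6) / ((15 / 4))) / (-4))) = -15125 / 833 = -18.16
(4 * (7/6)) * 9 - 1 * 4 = 38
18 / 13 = 1.38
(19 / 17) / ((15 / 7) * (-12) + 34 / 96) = -6384 / 144857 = -0.04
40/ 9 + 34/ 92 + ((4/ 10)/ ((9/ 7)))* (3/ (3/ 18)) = 21557/ 2070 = 10.41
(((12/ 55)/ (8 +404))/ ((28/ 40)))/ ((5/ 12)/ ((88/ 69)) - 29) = -192/ 7277053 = -0.00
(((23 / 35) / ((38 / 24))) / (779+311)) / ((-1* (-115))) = 6 / 1812125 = 0.00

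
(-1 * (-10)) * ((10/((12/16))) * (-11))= -4400/3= -1466.67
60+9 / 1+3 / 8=555 / 8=69.38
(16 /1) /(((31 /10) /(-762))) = -121920 /31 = -3932.90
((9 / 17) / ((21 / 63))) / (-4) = -27 / 68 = -0.40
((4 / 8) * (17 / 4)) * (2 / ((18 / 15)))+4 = 181 / 24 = 7.54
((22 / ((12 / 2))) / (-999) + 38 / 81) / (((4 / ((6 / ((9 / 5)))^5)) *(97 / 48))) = 62000000 / 2616381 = 23.70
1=1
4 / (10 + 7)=4 / 17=0.24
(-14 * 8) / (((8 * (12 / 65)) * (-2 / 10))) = 2275 / 6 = 379.17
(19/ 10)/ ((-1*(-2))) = 19/ 20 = 0.95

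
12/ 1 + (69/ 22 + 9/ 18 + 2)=194/ 11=17.64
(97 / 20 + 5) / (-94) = -197 / 1880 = -0.10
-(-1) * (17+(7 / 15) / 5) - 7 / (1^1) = 757 / 75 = 10.09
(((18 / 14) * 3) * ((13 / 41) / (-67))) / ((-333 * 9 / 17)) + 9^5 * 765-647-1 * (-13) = 96415657039790 / 2134419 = 45171851.00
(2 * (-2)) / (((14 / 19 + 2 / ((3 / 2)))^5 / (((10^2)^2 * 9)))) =-6769035641250 / 714924299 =-9468.19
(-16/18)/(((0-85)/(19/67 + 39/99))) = 11984/1691415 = 0.01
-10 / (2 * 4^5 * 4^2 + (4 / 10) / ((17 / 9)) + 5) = -850 / 2785723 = -0.00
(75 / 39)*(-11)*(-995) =273625 / 13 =21048.08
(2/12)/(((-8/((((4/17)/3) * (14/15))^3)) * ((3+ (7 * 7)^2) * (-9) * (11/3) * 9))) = 2744/239737781163375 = 0.00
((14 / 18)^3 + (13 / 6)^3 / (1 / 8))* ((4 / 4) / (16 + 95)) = 59662 / 80919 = 0.74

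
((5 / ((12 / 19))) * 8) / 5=12.67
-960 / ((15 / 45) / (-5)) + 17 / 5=72017 / 5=14403.40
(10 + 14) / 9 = 2.67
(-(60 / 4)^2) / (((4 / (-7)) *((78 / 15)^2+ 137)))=13125 / 5468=2.40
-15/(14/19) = -285/14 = -20.36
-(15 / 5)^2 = -9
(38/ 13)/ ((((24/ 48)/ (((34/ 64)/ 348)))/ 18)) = 969/ 6032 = 0.16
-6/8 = -3/4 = -0.75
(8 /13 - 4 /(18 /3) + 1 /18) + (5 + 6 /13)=1279 /234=5.47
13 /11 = 1.18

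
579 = 579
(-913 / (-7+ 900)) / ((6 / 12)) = -1826 / 893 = -2.04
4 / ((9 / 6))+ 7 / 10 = 101 / 30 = 3.37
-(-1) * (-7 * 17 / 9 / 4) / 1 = -119 / 36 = -3.31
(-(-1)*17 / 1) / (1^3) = 17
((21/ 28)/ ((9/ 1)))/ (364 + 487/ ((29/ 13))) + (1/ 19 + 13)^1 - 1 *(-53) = 254318771/ 3850236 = 66.05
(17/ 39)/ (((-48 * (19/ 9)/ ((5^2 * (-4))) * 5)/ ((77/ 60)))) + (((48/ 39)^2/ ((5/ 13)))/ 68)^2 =126683377/ 1113574800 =0.11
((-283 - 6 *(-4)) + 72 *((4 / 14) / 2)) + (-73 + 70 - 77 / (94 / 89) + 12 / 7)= -30353 / 94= -322.90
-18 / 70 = -9 / 35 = -0.26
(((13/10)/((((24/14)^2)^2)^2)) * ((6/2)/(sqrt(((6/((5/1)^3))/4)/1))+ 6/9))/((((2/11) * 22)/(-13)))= -974251369 * sqrt(30)/3439853568 - 974251369/25798901760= -1.59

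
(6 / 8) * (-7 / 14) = -3 / 8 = -0.38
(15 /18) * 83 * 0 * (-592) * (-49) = 0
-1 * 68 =-68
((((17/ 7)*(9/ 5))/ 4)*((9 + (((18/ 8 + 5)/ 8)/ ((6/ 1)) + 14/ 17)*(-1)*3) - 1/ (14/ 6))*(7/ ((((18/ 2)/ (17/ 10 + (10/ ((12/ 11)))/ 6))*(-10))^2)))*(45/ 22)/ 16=2074215899/ 291962880000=0.01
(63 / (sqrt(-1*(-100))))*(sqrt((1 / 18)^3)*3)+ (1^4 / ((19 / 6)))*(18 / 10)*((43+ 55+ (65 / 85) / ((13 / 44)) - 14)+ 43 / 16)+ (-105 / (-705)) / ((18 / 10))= 7*sqrt(2) / 40+ 277788343 / 5465160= 51.08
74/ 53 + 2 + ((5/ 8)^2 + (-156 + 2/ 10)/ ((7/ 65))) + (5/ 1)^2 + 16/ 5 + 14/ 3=-502207243/ 356160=-1410.06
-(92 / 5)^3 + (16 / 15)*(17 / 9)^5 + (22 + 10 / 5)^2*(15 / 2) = -41714920336 / 22143375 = -1883.86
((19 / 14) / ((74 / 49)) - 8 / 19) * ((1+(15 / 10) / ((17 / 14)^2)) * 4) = 46057 / 11951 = 3.85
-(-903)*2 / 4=903 / 2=451.50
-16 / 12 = -4 / 3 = -1.33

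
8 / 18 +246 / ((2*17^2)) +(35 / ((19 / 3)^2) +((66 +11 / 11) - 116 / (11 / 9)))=-270262189 / 10328571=-26.17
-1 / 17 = -0.06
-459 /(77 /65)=-29835 /77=-387.47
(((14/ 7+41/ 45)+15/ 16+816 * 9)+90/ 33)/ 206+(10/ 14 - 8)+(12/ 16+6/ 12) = 338584207/ 11420640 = 29.65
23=23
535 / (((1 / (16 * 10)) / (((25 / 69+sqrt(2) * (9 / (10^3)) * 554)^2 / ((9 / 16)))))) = 37937920 * sqrt(2) / 69+203166281083072 / 26780625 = 8363885.76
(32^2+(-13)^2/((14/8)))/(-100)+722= 124389/175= 710.79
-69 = -69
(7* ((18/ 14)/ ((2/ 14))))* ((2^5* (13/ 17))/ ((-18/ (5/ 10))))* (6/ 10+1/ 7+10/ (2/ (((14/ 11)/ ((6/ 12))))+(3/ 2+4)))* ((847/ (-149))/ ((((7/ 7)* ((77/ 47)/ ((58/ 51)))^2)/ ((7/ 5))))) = 231463155248/ 603930525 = 383.26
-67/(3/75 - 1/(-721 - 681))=-2348350/1427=-1645.66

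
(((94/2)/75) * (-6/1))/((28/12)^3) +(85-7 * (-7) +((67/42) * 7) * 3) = 2867549/17150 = 167.20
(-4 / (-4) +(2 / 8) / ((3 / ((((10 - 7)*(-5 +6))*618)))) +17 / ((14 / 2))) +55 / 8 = 9229 / 56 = 164.80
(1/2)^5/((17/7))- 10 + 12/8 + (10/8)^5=-94619/17408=-5.44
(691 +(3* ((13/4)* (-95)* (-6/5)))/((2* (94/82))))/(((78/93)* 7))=6852581/34216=200.27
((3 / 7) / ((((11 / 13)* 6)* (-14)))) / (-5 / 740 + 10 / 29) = -13949 / 782089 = -0.02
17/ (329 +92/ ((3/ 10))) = 51/ 1907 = 0.03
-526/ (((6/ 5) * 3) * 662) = -1315/ 5958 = -0.22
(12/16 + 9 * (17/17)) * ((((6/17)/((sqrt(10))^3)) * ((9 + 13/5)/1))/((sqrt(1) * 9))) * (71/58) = 923 * sqrt(10)/17000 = 0.17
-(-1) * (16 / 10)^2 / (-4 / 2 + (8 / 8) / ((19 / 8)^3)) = -219488 / 165075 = -1.33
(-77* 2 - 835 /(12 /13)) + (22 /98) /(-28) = -1058.59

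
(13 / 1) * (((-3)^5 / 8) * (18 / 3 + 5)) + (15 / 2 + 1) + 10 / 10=-34673 / 8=-4334.12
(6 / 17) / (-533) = -6 / 9061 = -0.00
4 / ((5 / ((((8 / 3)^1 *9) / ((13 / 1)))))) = 96 / 65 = 1.48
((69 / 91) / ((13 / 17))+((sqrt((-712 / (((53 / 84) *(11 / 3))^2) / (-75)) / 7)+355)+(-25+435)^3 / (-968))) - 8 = -10141880321 / 143143+24 *sqrt(3738) / 2915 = -70850.89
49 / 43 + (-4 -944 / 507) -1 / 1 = -124754 / 21801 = -5.72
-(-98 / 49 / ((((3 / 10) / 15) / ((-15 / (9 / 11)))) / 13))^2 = -5112250000 / 9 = -568027777.78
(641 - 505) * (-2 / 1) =-272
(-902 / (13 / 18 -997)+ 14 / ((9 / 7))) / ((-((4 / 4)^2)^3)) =-1903558 / 161397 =-11.79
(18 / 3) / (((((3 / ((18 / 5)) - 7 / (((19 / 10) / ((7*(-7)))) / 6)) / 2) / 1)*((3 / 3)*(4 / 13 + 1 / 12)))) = 213408 / 7538075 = 0.03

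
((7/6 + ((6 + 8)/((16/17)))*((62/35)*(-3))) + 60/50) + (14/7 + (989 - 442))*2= 61279/60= 1021.32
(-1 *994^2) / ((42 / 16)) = -1129184 / 3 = -376394.67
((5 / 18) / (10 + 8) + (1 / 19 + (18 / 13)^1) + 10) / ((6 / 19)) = 916535 / 25272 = 36.27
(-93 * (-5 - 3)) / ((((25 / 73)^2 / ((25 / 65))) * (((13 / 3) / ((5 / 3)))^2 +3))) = 991194 / 3965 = 249.99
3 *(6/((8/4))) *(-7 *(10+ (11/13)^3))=-1467963/2197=-668.17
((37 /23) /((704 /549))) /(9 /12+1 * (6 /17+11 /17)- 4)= -2257 /4048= -0.56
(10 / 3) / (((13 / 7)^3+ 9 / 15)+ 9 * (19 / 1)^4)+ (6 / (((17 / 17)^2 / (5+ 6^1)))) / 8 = 199140216851 / 24138199788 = 8.25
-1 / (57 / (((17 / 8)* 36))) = -51 / 38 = -1.34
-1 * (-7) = 7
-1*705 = -705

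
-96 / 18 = -16 / 3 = -5.33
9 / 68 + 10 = 689 / 68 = 10.13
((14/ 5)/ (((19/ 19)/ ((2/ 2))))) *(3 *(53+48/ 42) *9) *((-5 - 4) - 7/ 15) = -968724/ 25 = -38748.96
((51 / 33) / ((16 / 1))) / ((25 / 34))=289 / 2200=0.13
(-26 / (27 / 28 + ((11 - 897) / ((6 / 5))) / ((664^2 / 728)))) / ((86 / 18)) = 270820368 / 12682291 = 21.35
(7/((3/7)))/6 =49/18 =2.72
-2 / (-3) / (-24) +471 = 16955 / 36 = 470.97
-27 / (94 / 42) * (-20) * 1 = 11340 / 47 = 241.28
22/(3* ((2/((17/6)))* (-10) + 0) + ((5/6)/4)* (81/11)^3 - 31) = 3982352/5612719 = 0.71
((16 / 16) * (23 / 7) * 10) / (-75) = -46 / 105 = -0.44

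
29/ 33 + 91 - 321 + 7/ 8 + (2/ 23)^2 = -31874897/ 139656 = -228.24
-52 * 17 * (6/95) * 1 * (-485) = 514488/19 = 27078.32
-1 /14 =-0.07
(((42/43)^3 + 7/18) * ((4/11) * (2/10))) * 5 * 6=7560532/2623731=2.88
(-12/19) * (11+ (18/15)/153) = -11228/1615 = -6.95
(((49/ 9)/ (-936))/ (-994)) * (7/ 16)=49/ 19139328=0.00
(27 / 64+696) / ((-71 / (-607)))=27054597 / 4544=5953.92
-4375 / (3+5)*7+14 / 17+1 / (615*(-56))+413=-999502621 / 292740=-3414.30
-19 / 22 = -0.86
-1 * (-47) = 47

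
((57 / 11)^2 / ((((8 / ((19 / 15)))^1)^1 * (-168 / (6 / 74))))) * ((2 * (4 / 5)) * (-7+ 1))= 61731 / 3133900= 0.02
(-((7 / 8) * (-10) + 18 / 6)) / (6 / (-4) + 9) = 23 / 30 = 0.77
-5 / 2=-2.50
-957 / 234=-319 / 78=-4.09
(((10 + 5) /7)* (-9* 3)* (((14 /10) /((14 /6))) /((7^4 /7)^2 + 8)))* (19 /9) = -57 /91511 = -0.00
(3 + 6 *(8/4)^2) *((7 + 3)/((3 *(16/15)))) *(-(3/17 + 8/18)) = -7125/136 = -52.39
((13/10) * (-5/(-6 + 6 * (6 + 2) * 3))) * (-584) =1898/69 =27.51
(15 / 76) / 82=15 / 6232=0.00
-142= -142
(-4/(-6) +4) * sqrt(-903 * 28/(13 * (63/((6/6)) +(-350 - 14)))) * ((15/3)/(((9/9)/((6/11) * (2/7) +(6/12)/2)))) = 625 * sqrt(273)/429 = 24.07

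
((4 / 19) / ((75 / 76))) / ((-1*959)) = -16 / 71925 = -0.00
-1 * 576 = -576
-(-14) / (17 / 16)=224 / 17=13.18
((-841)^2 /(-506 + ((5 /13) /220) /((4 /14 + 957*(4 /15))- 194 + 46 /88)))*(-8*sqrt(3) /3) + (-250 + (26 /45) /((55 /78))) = -205574 /825 + 2341399997144*sqrt(3) /628152919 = 6206.93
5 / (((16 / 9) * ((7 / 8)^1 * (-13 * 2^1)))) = -45 / 364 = -0.12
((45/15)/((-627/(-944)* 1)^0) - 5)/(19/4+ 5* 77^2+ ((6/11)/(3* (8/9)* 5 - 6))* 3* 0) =-8/118599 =-0.00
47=47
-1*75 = -75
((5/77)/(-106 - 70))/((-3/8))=5/5082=0.00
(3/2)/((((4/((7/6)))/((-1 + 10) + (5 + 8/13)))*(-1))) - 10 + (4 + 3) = -977/104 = -9.39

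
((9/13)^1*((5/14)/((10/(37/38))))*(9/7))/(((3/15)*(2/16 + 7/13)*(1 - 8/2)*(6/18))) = -4995/21413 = -0.23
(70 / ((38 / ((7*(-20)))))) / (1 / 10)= -49000 / 19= -2578.95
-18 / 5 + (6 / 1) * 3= 72 / 5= 14.40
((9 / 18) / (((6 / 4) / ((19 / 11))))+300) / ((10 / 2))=9919 / 165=60.12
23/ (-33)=-23/ 33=-0.70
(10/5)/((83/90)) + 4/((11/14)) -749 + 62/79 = -740.96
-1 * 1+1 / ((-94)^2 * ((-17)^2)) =-2553603 / 2553604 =-1.00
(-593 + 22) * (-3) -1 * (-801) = 2514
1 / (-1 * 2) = -1 / 2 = -0.50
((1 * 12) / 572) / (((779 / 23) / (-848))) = -58512 / 111397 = -0.53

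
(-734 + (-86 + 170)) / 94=-325 / 47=-6.91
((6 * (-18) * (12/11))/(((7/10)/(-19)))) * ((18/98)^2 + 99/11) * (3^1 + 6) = 48068510400/184877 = 260002.65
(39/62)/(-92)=-39/5704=-0.01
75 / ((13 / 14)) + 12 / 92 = 24189 / 299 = 80.90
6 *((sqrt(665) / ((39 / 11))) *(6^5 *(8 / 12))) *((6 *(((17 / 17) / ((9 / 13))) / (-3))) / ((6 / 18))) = -76032 *sqrt(665) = -1960682.34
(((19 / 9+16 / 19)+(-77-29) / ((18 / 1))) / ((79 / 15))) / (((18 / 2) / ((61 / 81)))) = -153110 / 3282687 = -0.05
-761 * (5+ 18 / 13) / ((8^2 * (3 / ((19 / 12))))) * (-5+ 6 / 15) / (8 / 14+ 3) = 193215617 / 3744000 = 51.61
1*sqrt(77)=8.77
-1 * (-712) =712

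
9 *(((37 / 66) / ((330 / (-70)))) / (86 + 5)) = -37 / 3146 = -0.01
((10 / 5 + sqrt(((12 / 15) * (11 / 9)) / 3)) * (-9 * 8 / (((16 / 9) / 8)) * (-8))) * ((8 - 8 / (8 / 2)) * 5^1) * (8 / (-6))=-207360 - 4608 * sqrt(165)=-266550.83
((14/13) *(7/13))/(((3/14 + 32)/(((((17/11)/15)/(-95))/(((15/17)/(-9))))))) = 396508/1991221375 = 0.00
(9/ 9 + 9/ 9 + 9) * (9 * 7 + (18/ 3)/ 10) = 3498/ 5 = 699.60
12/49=0.24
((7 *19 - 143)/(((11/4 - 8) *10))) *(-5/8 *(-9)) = 15/14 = 1.07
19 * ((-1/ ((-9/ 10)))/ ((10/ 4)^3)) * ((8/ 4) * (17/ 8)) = 1292/ 225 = 5.74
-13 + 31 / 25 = -294 / 25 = -11.76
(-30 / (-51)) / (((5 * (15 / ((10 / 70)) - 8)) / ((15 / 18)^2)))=25 / 29682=0.00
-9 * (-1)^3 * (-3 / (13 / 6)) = -162 / 13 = -12.46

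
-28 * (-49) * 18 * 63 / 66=259308 / 11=23573.45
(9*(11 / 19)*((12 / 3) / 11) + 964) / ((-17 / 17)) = -18352 / 19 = -965.89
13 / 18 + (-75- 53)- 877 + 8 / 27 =-54215 / 54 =-1003.98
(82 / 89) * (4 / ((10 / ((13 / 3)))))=2132 / 1335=1.60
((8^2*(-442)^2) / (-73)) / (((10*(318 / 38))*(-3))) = 118781312 / 174105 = 682.24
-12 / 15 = -4 / 5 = -0.80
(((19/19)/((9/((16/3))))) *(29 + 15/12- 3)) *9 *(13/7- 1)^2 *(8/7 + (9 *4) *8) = 10589568/343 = 30873.38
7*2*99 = 1386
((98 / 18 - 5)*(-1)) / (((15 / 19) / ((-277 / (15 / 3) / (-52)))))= -5263 / 8775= -0.60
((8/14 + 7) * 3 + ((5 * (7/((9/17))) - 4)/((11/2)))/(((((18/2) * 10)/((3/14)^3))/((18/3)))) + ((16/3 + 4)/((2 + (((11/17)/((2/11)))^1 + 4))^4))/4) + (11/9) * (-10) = 15911156400375527/1515384182812500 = 10.50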